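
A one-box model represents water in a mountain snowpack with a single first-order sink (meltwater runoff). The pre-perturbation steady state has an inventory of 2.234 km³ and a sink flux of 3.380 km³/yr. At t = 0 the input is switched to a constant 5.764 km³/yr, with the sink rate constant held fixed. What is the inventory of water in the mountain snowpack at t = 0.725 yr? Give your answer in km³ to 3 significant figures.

3.28 km³

Residence time τ = M₀/F₀ = 0.6609 yr. The eventual steady state is M_∞ = M₀·(F₁/F₀) = 2.234 × 5.764/3.380 = 3.8097 km³.
The anomaly ΔM(t) = M(t) − M_∞ decays as ΔM₀·e^(−t/τ) with ΔM₀ = 2.234 − 3.8097 = −1.576 km³.
At t = 0.725 yr, e^(−t/τ) = e^(−1.097) = 0.3339, so ΔM = −0.5261 km³ and M = 3.8097 − 0.5261 = 3.2836 km³.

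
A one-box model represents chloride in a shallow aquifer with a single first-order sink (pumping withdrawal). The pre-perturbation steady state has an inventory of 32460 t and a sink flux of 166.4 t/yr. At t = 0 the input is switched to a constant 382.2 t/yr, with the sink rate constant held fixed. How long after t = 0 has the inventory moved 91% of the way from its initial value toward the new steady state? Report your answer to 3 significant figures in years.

470 yr

τ = M₀/F₀ = 32460/166.4 = 195.1 yr.
The remaining gap fraction is e^(−t/τ); 91% covered ⇒ e^(−t/τ) = 0.0900.
t = −τ ln(0.0900) = 195.1 × 2.408 = 469.7 yr.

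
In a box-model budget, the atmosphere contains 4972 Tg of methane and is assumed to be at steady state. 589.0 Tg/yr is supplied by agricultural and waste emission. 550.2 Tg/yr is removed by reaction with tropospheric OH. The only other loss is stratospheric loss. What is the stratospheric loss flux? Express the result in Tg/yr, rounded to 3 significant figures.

38.8 Tg/yr

At steady state ΣF_in = ΣF_out.
ΣF_in = 589.00 Tg/yr.
Stratospheric loss flux = ΣF_in − (550.2) = 589.00 − 550.2 = 38.80 Tg/yr.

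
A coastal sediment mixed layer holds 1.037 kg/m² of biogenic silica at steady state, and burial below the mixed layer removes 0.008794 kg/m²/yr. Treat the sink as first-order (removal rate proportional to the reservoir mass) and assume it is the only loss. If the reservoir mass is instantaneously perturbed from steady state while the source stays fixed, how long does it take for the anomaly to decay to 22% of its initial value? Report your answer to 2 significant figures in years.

180 yr

For a linear reservoir the anomaly decays as exp(−t/τ) with τ = M/F = 1.037/0.008794 = 117.9 yr.
exp(−t/τ) = 0.22 ⇒ t = −τ ln(0.22) = 117.9 × 1.514 = 178.5 yr.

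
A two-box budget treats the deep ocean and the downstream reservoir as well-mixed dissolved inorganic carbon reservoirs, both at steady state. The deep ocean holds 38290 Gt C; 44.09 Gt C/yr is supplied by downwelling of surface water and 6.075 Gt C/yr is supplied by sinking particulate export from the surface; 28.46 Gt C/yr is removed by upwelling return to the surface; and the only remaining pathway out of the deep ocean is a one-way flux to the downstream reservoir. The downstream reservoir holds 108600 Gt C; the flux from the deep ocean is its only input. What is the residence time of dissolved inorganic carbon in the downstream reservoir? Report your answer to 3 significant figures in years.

Balance the deep ocean: ΣF_in = 44.09 + 6.075 = 50.165 Gt C/yr.
Flux to the downstream reservoir = ΣF_in − (28.46) = 21.705 Gt C/yr.
At steady state the output of the downstream reservoir equals its input, 21.705 Gt C/yr.
τ = M / F = 108600 / 21.705 = 5003 yr.

5000 yr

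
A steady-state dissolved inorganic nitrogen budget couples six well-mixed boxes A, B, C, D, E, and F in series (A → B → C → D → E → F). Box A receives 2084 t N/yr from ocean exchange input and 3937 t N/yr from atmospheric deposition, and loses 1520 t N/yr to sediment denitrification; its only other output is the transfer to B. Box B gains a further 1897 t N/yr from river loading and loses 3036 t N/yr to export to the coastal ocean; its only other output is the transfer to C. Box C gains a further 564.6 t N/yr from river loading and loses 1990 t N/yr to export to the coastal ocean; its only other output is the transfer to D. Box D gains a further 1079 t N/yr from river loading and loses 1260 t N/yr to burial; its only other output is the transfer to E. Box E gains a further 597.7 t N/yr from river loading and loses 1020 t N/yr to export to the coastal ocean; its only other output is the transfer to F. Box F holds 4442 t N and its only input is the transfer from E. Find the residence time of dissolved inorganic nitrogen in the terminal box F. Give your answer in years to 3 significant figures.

3.33 yr

Box A: F(A→B) = (2084 + 3937) − 1520 = 4501.0 t N/yr.
Box B: F(B→C) = (4501.0 + 1897) − 3036 = 3362.0 t N/yr.
Box C: F(C→D) = (3362.0 + 564.6) − 1990 = 1936.6 t N/yr.
Box D: F(D→E) = (1936.6 + 1079) − 1260 = 1755.6 t N/yr.
Box E: F(E→F) = (1755.6 + 597.7) − 1020 = 1333.3 t N/yr.
Box F throughput = its input = 1333.3 t N/yr; τ = 4442 / 1333.3 = 3.332 yr.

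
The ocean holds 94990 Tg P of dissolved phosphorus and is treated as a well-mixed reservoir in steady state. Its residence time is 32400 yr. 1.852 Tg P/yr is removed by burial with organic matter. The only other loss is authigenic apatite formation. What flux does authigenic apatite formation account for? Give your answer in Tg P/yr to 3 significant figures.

1.08 Tg P/yr

Total removal F = M/τ = 94990 / 32400 = 2.932 Tg P/yr.
Authigenic apatite formation = F − (1.852) = 2.932 − 1.852 = 1.080 Tg P/yr.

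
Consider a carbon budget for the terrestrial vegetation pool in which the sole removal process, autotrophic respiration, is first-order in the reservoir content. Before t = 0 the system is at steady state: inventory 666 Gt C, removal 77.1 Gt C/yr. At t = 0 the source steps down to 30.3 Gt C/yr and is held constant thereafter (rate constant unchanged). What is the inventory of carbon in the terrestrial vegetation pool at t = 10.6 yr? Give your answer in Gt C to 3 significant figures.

380 Gt C

The sink rate constant is k = F₀/M₀ = 77.1/666 = 0.1158 yr⁻¹.
Solving dM/dt = F₁ − kM with M(0) = M₀ gives M(t) = F₁/k + (M₀ − F₁/k)·e^(−kt).
F₁/k = 30.3/0.1158 = 261.74 Gt C; kt = 0.1158 × 10.6 = 1.227, e^(−kt) = 0.2931.
M(10.6) = 261.74 + (666 − 261.74) × 0.2931 = 261.74 + 118.5 = 380.24 Gt C.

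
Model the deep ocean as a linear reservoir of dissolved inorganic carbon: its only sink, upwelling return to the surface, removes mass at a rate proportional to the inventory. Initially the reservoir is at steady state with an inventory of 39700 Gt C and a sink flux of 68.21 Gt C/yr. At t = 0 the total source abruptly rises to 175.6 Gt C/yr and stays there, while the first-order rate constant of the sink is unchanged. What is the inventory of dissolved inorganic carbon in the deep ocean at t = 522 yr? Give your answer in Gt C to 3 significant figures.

The sink rate constant is k = F₀/M₀ = 68.21/39700 = 0.001718 yr⁻¹.
Solving dM/dt = F₁ − kM with M(0) = M₀ gives M(t) = F₁/k + (M₀ − F₁/k)·e^(−kt).
F₁/k = 175.6/0.001718 = 102200 Gt C; kt = 0.001718 × 522 = 0.8969, e^(−kt) = 0.4078.
M(522) = 102200 + (39700 − 102200) × 0.4078 = 102200 − 25490 = 76712 Gt C.

76700 Gt C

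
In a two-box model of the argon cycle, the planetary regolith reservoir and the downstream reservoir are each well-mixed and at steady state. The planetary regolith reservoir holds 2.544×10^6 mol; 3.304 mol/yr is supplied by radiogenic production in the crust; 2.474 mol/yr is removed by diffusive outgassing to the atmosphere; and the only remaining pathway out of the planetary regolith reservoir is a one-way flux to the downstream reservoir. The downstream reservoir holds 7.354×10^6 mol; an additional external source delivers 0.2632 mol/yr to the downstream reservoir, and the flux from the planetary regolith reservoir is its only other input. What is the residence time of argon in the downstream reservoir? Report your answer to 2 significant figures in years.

Balance the planetary regolith reservoir: ΣF_in = 3.3040 mol/yr.
Flux to the downstream reservoir = ΣF_in − (2.474) = 0.83000 mol/yr.
Total input to the downstream reservoir = 0.83000 + 0.2632 = 1.0932 mol/yr; at steady state this equals its total output.
τ = M / F = 7.354×10^6 / 1.0932 = 6.727×10^6 yr.

6.7×10^6 yr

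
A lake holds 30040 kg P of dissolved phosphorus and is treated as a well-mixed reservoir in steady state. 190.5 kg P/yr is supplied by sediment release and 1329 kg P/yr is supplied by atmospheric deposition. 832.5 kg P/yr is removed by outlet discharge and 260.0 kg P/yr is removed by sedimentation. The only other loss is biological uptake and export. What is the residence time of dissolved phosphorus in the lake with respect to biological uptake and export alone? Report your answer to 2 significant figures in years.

70 yr

At steady state ΣF_in = ΣF_out.
ΣF_in = 190.5 + 1329 = 1519.5 kg P/yr.
Biological uptake and export flux = ΣF_in − (832.5 + 260.0) = 1519.5 − 1092 = 427.0 kg P/yr.
τ = M / F = 30040 / 427.0 = 70.35 yr.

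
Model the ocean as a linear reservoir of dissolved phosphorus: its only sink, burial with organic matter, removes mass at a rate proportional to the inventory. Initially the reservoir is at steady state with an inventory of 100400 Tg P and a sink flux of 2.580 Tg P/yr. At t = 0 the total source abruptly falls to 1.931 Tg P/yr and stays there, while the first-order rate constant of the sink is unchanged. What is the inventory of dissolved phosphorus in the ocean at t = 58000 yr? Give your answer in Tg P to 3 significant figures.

Residence time τ = M₀/F₀ = 38910 yr. The eventual steady state is M_∞ = M₀·(F₁/F₀) = 100400 × 1.931/2.580 = 75144 Tg P.
The anomaly ΔM(t) = M(t) − M_∞ decays as ΔM₀·e^(−t/τ) with ΔM₀ = 100400 − 75144 = 25260 Tg P.
At t = 58000 yr, e^(−t/τ) = e^(−1.490) = 0.2253, so ΔM = 5689 Tg P and M = 75144 + 5689 = 80834 Tg P.

80800 Tg P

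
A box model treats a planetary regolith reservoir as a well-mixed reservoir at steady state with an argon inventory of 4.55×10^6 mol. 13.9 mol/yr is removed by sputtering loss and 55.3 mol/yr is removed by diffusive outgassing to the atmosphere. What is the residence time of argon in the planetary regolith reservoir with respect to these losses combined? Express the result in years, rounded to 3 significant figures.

Total removal = 13.90 + 55.30 = 69.200 mol/yr.
τ = M / ΣF_out = 4.55×10^6 / 69.200 = 65750 yr.

65800 yr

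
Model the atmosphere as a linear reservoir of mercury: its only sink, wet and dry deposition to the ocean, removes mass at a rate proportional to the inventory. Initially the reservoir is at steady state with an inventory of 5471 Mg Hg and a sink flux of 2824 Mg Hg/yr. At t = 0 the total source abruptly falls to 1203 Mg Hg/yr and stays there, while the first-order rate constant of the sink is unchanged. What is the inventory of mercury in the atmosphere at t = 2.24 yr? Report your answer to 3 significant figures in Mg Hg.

τ = M₀/F₀ = 5471/2824 = 1.937 yr; rate constant k = 1/τ.
New steady state M_∞ = F₁/k = F₁·τ = 1203 × 1.937 = 2330.6 Mg Hg.
M(t) = M_∞ + (M₀ − M_∞)·e^(−t/τ); t/τ = 2.24/1.937 = 1.156, so e^(−t/τ) = 0.3147.
M(t) = 2330.6 + 3140 × 0.3147 = 3318.8 Mg Hg.

3320 Mg Hg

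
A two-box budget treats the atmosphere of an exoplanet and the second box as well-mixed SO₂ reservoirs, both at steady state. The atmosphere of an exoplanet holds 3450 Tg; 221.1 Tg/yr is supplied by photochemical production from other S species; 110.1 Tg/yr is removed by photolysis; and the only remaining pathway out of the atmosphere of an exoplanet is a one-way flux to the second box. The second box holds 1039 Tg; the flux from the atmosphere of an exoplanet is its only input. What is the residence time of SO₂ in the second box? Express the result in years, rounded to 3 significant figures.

Balance the atmosphere of an exoplanet: ΣF_in = 221.10 Tg/yr.
Flux to the second box = ΣF_in − (110.1) = 111.00 Tg/yr.
At steady state the output of the second box equals its input, 111.00 Tg/yr.
τ = M / F = 1039 / 111.00 = 9.360 yr.

9.36 yr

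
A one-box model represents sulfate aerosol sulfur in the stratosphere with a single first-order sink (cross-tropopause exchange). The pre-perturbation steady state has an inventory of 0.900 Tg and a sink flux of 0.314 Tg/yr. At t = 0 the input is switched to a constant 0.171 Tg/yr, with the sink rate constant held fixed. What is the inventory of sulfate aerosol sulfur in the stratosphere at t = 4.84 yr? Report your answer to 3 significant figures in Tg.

The sink rate constant is k = F₀/M₀ = 0.314/0.900 = 0.3489 yr⁻¹.
Solving dM/dt = F₁ − kM with M(0) = M₀ gives M(t) = F₁/k + (M₀ − F₁/k)·e^(−kt).
F₁/k = 0.171/0.3489 = 0.49013 Tg; kt = 0.3489 × 4.84 = 1.689, e^(−kt) = 0.1848.
M(4.84) = 0.49013 + (0.900 − 0.49013) × 0.1848 = 0.49013 + 0.07573 = 0.56586 Tg.

0.566 Tg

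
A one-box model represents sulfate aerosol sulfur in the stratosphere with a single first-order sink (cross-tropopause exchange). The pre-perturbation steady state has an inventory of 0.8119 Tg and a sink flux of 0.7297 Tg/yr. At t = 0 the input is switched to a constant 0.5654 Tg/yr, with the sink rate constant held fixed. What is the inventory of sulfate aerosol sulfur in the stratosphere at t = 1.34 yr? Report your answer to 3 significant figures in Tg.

The sink rate constant is k = F₀/M₀ = 0.7297/0.8119 = 0.8988 yr⁻¹.
Solving dM/dt = F₁ − kM with M(0) = M₀ gives M(t) = F₁/k + (M₀ − F₁/k)·e^(−kt).
F₁/k = 0.5654/0.8988 = 0.62909 Tg; kt = 0.8988 × 1.34 = 1.204, e^(−kt) = 0.2999.
M(1.34) = 0.62909 + (0.8119 − 0.62909) × 0.2999 = 0.62909 + 0.05482 = 0.68391 Tg.

0.684 Tg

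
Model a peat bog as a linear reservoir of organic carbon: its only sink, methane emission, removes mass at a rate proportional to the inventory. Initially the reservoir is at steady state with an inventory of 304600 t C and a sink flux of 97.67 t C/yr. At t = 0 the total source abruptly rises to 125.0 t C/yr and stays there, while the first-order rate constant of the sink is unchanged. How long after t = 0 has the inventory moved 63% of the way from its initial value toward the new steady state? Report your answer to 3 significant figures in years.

τ = M₀/F₀ = 304600/97.67 = 3119 yr.
The remaining gap fraction is e^(−t/τ); 63% covered ⇒ e^(−t/τ) = 0.370.
t = −τ ln(0.370) = 3119 × 0.9943 = 3101 yr.

3100 yr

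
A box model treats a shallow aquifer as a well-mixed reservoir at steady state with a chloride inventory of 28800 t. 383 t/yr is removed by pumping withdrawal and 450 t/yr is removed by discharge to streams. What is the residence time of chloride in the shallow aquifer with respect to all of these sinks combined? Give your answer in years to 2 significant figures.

35 yr

Total removal flux = 383 + 450 = 833.00 t/yr.
τ = M / ΣF_out = 28800 / 833.00 = 34.57 yr.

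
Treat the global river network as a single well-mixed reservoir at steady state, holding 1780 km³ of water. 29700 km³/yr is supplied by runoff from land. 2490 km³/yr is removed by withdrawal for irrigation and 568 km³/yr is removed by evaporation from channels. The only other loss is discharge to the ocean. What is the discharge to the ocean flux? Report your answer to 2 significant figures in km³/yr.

27000 km³/yr

At steady state ΣF_in = ΣF_out.
ΣF_in = 29700 km³/yr.
Discharge to the ocean flux = ΣF_in − (2490 + 568) = 29700 − 3058 = 26640 km³/yr.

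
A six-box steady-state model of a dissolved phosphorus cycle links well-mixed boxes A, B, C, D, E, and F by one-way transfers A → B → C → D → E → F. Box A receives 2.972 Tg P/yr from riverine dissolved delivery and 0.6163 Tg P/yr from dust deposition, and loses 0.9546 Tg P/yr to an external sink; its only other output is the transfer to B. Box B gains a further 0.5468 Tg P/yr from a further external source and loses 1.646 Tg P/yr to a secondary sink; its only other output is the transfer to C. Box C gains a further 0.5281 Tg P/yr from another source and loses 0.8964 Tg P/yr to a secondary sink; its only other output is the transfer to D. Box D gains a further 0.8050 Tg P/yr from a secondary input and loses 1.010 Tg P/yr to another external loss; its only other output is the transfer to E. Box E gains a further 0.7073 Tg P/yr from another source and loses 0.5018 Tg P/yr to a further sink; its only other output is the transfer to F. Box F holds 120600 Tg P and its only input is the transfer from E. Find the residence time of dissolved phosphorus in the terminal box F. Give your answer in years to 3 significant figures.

Box A: F(A→B) = (2.972 + 0.6163) − 0.9546 = 2.6337 Tg P/yr.
Box B: F(B→C) = (2.6337 + 0.5468) − 1.646 = 1.5345 Tg P/yr.
Box C: F(C→D) = (1.5345 + 0.5281) − 0.8964 = 1.1662 Tg P/yr.
Box D: F(D→E) = (1.1662 + 0.8050) − 1.010 = 0.96120 Tg P/yr.
Box E: F(E→F) = (0.96120 + 0.7073) − 0.5018 = 1.1667 Tg P/yr.
Box F throughput = its input = 1.1667 Tg P/yr; τ = 120600 / 1.1667 = 103400 yr.

103000 yr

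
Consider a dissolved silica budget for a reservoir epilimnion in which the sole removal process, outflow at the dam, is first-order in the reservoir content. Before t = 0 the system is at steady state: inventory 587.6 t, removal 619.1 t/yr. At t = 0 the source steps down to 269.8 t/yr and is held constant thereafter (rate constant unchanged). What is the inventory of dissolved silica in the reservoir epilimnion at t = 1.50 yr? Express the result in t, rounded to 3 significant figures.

324 t

The sink rate constant is k = F₀/M₀ = 619.1/587.6 = 1.054 yr⁻¹.
Solving dM/dt = F₁ − kM with M(0) = M₀ gives M(t) = F₁/k + (M₀ − F₁/k)·e^(−kt).
F₁/k = 269.8/1.054 = 256.07 t; kt = 1.054 × 1.50 = 1.580, e^(−kt) = 0.2059.
M(1.50) = 256.07 + (587.6 − 256.07) × 0.2059 = 256.07 + 68.26 = 324.33 t.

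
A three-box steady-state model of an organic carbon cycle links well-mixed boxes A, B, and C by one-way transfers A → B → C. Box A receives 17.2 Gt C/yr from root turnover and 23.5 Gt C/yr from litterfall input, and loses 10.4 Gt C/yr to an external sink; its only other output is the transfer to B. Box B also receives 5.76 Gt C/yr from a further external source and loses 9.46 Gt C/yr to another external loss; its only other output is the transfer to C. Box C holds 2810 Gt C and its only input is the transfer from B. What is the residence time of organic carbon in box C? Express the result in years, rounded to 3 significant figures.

106 yr

Box A: F(A→B) = (17.2 + 23.5) − 10.4 = 30.300 Gt C/yr.
Box B: F(B→C) = (30.300 + 5.76) − 9.46 = 26.600 Gt C/yr.
Box C throughput = its input = 26.600 Gt C/yr; τ = 2810 / 26.600 = 105.6 yr.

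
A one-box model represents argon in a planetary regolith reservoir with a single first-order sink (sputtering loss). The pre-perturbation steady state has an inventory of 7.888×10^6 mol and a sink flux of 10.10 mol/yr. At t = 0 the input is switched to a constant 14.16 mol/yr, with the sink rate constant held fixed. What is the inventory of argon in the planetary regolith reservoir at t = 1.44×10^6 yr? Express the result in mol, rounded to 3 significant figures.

1.06×10^7 mol

Residence time τ = M₀/F₀ = 781000 yr. The eventual steady state is M_∞ = M₀·(F₁/F₀) = 7.888×10^6 × 14.16/10.10 = 1.1059×10^7 mol.
The anomaly ΔM(t) = M(t) − M_∞ decays as ΔM₀·e^(−t/τ) with ΔM₀ = 7.888×10^6 − 1.1059×10^7 = −3.171×10^6 mol.
At t = 1.44×10^6 yr, e^(−t/τ) = e^(−1.844) = 0.1582, so ΔM = −501700 mol and M = 1.1059×10^7 − 501700 = 1.0557×10^7 mol.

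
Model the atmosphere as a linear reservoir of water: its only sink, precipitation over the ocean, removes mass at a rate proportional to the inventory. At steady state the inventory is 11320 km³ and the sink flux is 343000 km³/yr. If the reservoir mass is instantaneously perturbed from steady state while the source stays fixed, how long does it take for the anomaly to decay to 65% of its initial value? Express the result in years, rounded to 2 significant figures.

0.014 yr

For a linear reservoir the anomaly decays as exp(−t/τ) with τ = M/F = 11320/343000 = 0.03300 yr.
exp(−t/τ) = 0.65 ⇒ t = −τ ln(0.65) = 0.03300 × 0.4308 = 0.01422 yr.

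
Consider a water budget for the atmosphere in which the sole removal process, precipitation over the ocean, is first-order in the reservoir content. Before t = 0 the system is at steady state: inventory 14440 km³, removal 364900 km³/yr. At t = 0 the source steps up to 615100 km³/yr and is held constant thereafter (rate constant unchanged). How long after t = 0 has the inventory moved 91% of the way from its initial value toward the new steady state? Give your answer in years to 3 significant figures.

0.0953 yr

τ = M₀/F₀ = 14440/364900 = 0.03957 yr.
The remaining gap fraction is e^(−t/τ); 91% covered ⇒ e^(−t/τ) = 0.0900.
t = −τ ln(0.0900) = 0.03957 × 2.408 = 0.09529 yr.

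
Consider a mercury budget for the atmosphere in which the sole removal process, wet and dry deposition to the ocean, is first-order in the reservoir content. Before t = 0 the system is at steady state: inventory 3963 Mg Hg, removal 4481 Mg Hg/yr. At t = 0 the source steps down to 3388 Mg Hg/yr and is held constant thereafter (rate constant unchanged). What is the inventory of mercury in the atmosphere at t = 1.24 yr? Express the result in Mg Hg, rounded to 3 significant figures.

Residence time τ = M₀/F₀ = 0.8844 yr. The eventual steady state is M_∞ = M₀·(F₁/F₀) = 3963 × 3388/4481 = 2996.3 Mg Hg.
The anomaly ΔM(t) = M(t) − M_∞ decays as ΔM₀·e^(−t/τ) with ΔM₀ = 3963 − 2996.3 = 966.7 Mg Hg.
At t = 1.24 yr, e^(−t/τ) = e^(−1.402) = 0.2461, so ΔM = 237.9 Mg Hg and M = 2996.3 + 237.9 = 3234.2 Mg Hg.

3230 Mg Hg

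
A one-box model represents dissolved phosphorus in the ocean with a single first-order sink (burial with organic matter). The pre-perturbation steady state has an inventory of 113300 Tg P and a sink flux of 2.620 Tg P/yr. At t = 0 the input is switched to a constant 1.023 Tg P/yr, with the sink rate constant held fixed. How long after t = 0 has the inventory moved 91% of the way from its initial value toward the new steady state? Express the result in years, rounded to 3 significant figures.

τ = M₀/F₀ = 113300/2.620 = 43240 yr.
The remaining gap fraction is e^(−t/τ); 91% covered ⇒ e^(−t/τ) = 0.0900.
t = −τ ln(0.0900) = 43240 × 2.408 = 104100 yr.

104000 yr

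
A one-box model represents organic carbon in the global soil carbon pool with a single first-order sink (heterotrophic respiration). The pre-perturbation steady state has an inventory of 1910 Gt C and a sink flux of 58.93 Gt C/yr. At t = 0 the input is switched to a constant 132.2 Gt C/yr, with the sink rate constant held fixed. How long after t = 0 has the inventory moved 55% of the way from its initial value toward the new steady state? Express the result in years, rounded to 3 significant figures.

25.9 yr

τ = M₀/F₀ = 1910/58.93 = 32.41 yr.
The remaining gap fraction is e^(−t/τ); 55% covered ⇒ e^(−t/τ) = 0.450.
t = −τ ln(0.450) = 32.41 × 0.7985 = 25.88 yr.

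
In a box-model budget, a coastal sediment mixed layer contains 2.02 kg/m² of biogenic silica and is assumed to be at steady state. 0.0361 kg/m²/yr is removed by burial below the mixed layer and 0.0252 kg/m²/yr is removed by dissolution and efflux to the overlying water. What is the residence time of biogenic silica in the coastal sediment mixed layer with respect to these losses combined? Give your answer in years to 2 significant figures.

Total removal = 0.03610 + 0.02520 = 0.061300 kg/m²/yr.
τ = M / ΣF_out = 2.02 / 0.061300 = 32.95 yr.

33 yr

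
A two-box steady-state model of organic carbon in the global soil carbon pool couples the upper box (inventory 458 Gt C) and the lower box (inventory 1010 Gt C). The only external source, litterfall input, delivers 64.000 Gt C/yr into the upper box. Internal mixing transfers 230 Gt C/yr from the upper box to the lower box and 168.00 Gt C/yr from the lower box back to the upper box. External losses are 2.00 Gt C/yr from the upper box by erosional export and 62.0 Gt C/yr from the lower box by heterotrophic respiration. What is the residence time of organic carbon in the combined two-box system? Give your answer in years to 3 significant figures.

22.9 yr

For the system as a whole, the A↔B exchange is internal and contributes nothing to the throughput; only the external sinks remove mass.
M_total = 458 + 1010 = 1468.0 Gt C.
ΣF_external_out = 2.00 + 62.0 = 64.000 Gt C/yr.
τ = M_total / ΣF_ext = 1468.0 / 64.000 = 22.94 yr.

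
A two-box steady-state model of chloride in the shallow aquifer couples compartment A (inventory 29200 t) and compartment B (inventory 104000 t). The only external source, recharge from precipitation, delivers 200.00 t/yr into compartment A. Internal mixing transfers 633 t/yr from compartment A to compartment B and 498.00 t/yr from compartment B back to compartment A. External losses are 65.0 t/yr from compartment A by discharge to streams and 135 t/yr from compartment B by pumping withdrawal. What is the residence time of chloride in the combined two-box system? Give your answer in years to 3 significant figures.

666 yr

Treat the two boxes together as one reservoir: the mixing fluxes between them are internal recycling, so τ = ΣM / Σ(external losses).
M_total = 29200 + 104000 = 133200 t.
ΣF_external_out = 65.0 + 135 = 200.00 t/yr.
τ = M_total / ΣF_ext = 133200 / 200.00 = 666.0 yr.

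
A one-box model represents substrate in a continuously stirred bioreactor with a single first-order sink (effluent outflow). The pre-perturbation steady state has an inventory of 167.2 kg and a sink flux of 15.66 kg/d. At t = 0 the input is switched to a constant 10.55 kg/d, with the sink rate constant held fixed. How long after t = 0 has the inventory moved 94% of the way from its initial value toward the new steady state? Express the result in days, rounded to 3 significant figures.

τ = M₀/F₀ = 167.2/15.66 = 10.68 d.
The remaining gap fraction is e^(−t/τ); 94% covered ⇒ e^(−t/τ) = 0.0600.
t = −τ ln(0.0600) = 10.68 × 2.813 = 30.04 d.

30.0 d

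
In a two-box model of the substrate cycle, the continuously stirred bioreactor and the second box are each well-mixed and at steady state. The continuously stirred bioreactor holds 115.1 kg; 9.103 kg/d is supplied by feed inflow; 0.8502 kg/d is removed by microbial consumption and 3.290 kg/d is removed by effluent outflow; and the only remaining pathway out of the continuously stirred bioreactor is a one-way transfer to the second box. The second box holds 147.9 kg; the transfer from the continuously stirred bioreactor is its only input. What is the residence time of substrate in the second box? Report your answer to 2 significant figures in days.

Balance the continuously stirred bioreactor: ΣF_in = 9.1030 kg/d.
Transfer to the second box = ΣF_in − (0.8502 + 3.290) = 4.9628 kg/d.
At steady state the output of the second box equals its input, 4.9628 kg/d.
τ = M / F = 147.9 / 4.9628 = 29.80 d.

30 d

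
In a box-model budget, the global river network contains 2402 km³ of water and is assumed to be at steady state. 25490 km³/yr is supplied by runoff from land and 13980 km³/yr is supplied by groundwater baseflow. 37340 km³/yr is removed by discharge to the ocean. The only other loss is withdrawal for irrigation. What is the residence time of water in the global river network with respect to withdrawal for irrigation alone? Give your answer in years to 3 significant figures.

At steady state ΣF_in = ΣF_out.
ΣF_in = 25490 + 13980 = 39470 km³/yr.
Withdrawal for irrigation flux = ΣF_in − (37340) = 39470 − 37340 = 2130 km³/yr.
τ = M / F = 2402 / 2130 = 1.128 yr.

1.13 yr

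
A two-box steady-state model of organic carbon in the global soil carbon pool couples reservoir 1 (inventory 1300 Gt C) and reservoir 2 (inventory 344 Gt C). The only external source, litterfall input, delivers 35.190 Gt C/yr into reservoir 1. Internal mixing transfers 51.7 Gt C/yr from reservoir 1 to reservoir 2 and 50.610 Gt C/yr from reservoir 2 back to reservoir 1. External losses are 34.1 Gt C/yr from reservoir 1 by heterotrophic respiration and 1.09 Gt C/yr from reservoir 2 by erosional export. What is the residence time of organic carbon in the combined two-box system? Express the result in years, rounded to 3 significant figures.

For the system as a whole, the A↔B exchange is internal and contributes nothing to the throughput; only the external sinks remove mass.
M_total = 1300 + 344 = 1644.0 Gt C.
ΣF_external_out = 34.1 + 1.09 = 35.190 Gt C/yr.
τ = M_total / ΣF_ext = 1644.0 / 35.190 = 46.72 yr.

46.7 yr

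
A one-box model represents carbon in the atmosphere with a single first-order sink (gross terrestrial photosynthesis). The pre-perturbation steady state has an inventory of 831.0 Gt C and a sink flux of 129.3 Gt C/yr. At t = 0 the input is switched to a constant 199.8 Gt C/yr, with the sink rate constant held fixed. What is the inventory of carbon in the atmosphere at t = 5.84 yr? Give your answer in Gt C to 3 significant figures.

1100 Gt C

τ = M₀/F₀ = 831.0/129.3 = 6.427 yr; rate constant k = 1/τ.
New steady state M_∞ = F₁/k = F₁·τ = 199.8 × 6.427 = 1284.1 Gt C.
M(t) = M_∞ + (M₀ − M_∞)·e^(−t/τ); t/τ = 5.84/6.427 = 0.9087, so e^(−t/τ) = 0.4031.
M(t) = 1284.1 − 453.1 × 0.4031 = 1101.5 Gt C.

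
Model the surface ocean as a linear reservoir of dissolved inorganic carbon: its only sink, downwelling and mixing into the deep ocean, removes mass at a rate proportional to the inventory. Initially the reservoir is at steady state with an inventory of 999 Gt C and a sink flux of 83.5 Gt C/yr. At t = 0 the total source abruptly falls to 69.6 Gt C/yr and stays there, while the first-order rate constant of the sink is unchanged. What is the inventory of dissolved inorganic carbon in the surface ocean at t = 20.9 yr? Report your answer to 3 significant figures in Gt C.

The sink rate constant is k = F₀/M₀ = 83.5/999 = 0.08358 yr⁻¹.
Solving dM/dt = F₁ − kM with M(0) = M₀ gives M(t) = F₁/k + (M₀ − F₁/k)·e^(−kt).
F₁/k = 69.6/0.08358 = 832.70 Gt C; kt = 0.08358 × 20.9 = 1.747, e^(−kt) = 0.1743.
M(20.9) = 832.70 + (999 − 832.70) × 0.1743 = 832.70 + 28.99 = 861.69 Gt C.

862 Gt C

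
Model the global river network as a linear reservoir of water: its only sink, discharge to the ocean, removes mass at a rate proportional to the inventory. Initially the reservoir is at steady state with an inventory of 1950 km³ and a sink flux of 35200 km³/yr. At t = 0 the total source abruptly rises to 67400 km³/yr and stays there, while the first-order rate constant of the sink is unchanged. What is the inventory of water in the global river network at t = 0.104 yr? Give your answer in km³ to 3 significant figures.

3460 km³

The sink rate constant is k = F₀/M₀ = 35200/1950 = 18.05 yr⁻¹.
Solving dM/dt = F₁ − kM with M(0) = M₀ gives M(t) = F₁/k + (M₀ − F₁/k)·e^(−kt).
F₁/k = 67400/18.05 = 3733.8 km³; kt = 18.05 × 0.104 = 1.877, e^(−kt) = 0.1530.
M(0.104) = 3733.8 + (1950 − 3733.8) × 0.1530 = 3733.8 − 272.9 = 3460.9 km³.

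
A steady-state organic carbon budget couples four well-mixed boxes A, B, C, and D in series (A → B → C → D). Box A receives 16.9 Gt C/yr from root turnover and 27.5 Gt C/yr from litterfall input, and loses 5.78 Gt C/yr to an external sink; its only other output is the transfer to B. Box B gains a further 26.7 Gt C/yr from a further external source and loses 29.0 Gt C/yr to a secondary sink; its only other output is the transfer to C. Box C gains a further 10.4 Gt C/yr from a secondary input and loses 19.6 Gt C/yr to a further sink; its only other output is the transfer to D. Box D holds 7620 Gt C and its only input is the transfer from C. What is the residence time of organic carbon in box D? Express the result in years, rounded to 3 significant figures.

Box A: F(A→B) = (16.9 + 27.5) − 5.78 = 38.620 Gt C/yr.
Box B: F(B→C) = (38.620 + 26.7) − 29.0 = 36.320 Gt C/yr.
Box C: F(C→D) = (36.320 + 10.4) − 19.6 = 27.120 Gt C/yr.
Box D throughput = its input = 27.120 Gt C/yr; τ = 7620 / 27.120 = 281.0 yr.

281 yr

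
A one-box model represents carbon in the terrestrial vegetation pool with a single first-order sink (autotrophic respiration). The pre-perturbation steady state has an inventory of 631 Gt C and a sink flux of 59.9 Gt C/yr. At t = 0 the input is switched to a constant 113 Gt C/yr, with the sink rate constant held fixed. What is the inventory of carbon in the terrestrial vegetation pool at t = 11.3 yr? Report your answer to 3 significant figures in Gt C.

τ = M₀/F₀ = 631/59.9 = 10.53 yr; rate constant k = 1/τ.
New steady state M_∞ = F₁/k = F₁·τ = 113 × 10.53 = 1190.4 Gt C.
M(t) = M_∞ + (M₀ − M_∞)·e^(−t/τ); t/τ = 11.3/10.53 = 1.073, so e^(−t/τ) = 0.3421.
M(t) = 1190.4 − 559.4 × 0.3421 = 999.02 Gt C.

999 Gt C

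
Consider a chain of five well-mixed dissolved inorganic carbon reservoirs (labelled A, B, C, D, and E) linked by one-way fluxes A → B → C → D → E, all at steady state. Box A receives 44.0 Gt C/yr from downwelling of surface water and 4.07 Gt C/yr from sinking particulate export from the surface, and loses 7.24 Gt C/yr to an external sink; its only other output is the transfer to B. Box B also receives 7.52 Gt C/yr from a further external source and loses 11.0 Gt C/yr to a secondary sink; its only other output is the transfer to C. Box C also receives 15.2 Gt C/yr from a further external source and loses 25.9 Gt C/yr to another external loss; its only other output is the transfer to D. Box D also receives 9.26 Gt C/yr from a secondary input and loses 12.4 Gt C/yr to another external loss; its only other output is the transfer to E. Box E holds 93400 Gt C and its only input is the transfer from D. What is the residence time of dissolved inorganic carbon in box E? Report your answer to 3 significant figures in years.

3970 yr

Box A: F(A→B) = (44.0 + 4.07) − 7.24 = 40.830 Gt C/yr.
Box B: F(B→C) = (40.830 + 7.52) − 11.0 = 37.350 Gt C/yr.
Box C: F(C→D) = (37.350 + 15.2) − 25.9 = 26.650 Gt C/yr.
Box D: F(D→E) = (26.650 + 9.26) − 12.4 = 23.510 Gt C/yr.
Box E throughput = its input = 23.510 Gt C/yr; τ = 93400 / 23.510 = 3973 yr.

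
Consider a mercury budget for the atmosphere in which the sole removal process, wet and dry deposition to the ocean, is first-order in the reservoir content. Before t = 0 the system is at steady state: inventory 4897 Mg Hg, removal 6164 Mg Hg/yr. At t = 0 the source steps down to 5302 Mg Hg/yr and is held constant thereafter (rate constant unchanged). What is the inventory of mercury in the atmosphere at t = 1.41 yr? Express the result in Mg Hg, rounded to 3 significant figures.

The sink rate constant is k = F₀/M₀ = 6164/4897 = 1.259 yr⁻¹.
Solving dM/dt = F₁ − kM with M(0) = M₀ gives M(t) = F₁/k + (M₀ − F₁/k)·e^(−kt).
F₁/k = 5302/1.259 = 4212.2 Mg Hg; kt = 1.259 × 1.41 = 1.775, e^(−kt) = 0.1695.
M(1.41) = 4212.2 + (4897 − 4212.2) × 0.1695 = 4212.2 + 116.1 = 4328.3 Mg Hg.

4330 Mg Hg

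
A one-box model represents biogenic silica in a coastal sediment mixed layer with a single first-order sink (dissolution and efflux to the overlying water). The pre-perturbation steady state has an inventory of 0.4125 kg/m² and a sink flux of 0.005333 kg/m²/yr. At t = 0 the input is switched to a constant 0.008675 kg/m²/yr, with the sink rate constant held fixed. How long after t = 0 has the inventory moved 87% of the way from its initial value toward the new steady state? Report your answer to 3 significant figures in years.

τ = M₀/F₀ = 0.4125/0.005333 = 77.35 yr.
The remaining gap fraction is e^(−t/τ); 87% covered ⇒ e^(−t/τ) = 0.130.
t = −τ ln(0.130) = 77.35 × 2.040 = 157.8 yr.

158 yr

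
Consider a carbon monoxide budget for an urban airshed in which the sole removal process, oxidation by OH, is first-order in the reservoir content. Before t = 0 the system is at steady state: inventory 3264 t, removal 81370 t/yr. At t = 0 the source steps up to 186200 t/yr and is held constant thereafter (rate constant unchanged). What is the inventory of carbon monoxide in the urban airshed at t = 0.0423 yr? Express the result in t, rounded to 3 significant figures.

6000 t

The sink rate constant is k = F₀/M₀ = 81370/3264 = 24.93 yr⁻¹.
Solving dM/dt = F₁ − kM with M(0) = M₀ gives M(t) = F₁/k + (M₀ − F₁/k)·e^(−kt).
F₁/k = 186200/24.93 = 7469.1 t; kt = 24.93 × 0.0423 = 1.055, e^(−kt) = 0.3484.
M(0.0423) = 7469.1 + (3264 − 7469.1) × 0.3484 = 7469.1 − 1465 = 6004.2 t.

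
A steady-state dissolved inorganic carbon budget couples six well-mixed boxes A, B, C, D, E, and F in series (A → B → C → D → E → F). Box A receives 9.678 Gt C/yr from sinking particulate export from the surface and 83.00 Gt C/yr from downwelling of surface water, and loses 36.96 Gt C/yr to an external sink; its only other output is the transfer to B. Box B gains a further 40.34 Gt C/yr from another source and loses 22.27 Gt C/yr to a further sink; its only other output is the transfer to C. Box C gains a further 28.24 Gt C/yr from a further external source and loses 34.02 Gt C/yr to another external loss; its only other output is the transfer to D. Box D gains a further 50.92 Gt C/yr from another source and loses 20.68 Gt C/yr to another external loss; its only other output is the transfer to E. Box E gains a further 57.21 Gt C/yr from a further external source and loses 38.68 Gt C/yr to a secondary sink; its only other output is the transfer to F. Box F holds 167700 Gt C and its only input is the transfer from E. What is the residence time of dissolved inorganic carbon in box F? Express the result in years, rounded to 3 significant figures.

Box A: F(A→B) = (9.678 + 83.00) − 36.96 = 55.718 Gt C/yr.
Box B: F(B→C) = (55.718 + 40.34) − 22.27 = 73.788 Gt C/yr.
Box C: F(C→D) = (73.788 + 28.24) − 34.02 = 68.008 Gt C/yr.
Box D: F(D→E) = (68.008 + 50.92) − 20.68 = 98.248 Gt C/yr.
Box E: F(E→F) = (98.248 + 57.21) − 38.68 = 116.78 Gt C/yr.
Box F throughput = its input = 116.78 Gt C/yr; τ = 167700 / 116.78 = 1436 yr.

1440 yr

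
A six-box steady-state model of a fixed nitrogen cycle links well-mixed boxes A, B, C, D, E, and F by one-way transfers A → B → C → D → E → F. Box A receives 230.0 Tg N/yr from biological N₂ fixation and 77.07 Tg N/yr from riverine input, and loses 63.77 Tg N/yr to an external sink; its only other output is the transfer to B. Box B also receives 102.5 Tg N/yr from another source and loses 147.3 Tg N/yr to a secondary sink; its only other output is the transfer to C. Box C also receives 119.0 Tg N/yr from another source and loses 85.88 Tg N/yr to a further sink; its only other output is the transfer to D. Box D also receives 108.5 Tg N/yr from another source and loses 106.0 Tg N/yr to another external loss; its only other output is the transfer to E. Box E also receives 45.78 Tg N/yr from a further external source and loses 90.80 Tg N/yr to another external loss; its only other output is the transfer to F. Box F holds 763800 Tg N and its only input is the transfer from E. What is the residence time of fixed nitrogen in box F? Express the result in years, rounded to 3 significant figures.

4040 yr

Box A: F(A→B) = (230.0 + 77.07) − 63.77 = 243.30 Tg N/yr.
Box B: F(B→C) = (243.30 + 102.5) − 147.3 = 198.50 Tg N/yr.
Box C: F(C→D) = (198.50 + 119.0) − 85.88 = 231.62 Tg N/yr.
Box D: F(D→E) = (231.62 + 108.5) − 106.0 = 234.12 Tg N/yr.
Box E: F(E→F) = (234.12 + 45.78) − 90.80 = 189.10 Tg N/yr.
Box F throughput = its input = 189.10 Tg N/yr; τ = 763800 / 189.10 = 4039 yr.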